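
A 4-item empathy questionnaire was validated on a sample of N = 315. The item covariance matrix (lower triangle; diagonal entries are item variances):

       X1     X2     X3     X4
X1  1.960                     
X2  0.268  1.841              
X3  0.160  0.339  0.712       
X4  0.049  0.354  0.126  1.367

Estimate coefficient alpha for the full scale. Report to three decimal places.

α = 0.408

Σσ²ᵢ = 1.960 + 1.841 + 0.712 + 1.367 = 5.880
Sum of the distinct covariances = 1.296
total variance = 5.880 + 2 × 1.296 = 8.472
α = (k/(k−1))·(1 − Σσ²ᵢ/total variance) = (4/3)·(1 − 5.880/8.472) = 0.408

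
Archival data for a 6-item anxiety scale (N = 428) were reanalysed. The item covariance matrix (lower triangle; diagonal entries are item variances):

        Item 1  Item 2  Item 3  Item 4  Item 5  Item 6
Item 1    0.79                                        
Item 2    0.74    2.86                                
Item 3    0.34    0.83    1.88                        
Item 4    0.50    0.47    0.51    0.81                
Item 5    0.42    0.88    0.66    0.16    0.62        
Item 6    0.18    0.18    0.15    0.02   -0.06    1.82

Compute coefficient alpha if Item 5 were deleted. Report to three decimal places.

α = 0.613

Remaining items: Item 1, Item 2, Item 3, Item 4, Item 6 (k = 5).
Σσ²ᵢ = 0.79 + 2.86 + 1.88 + 0.81 + 1.82 = 8.16
Var(T) = 8.16 + 2 × 3.92 = 16.00
α (item deleted) = (5/4)·(1 − 8.16/16.00) = 0.613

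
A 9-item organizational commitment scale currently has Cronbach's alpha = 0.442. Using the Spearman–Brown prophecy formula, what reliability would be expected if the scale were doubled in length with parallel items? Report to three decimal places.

predicted reliability = 0.613

Length factor m = 2
α' = m·α / (1 + (m−1)·α)
   = 2 × 0.442 / (1 + (2 − 1) × 0.442)
   = 0.8840 / 1.4420 = 0.613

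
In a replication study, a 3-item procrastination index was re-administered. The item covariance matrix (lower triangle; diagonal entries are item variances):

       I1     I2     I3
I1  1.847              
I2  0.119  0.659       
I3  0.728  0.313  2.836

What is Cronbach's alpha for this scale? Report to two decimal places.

Σσ²ᵢ = 1.847 + 0.659 + 2.836 = 5.342
Σ_{i<j} σ_ij = 1.160
Var(T) = 5.342 + 2 × 1.160 = 7.662
α = (k/(k−1))·(1 − Σσ²ᵢ/Var(T)) = (3/2)·(1 − 5.342/7.662) = 0.45

Cronbach's alpha = 0.45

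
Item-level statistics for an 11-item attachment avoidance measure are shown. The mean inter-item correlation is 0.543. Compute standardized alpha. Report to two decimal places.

Standardized α = k·r̄ / (1 + (k−1)·r̄) = 11 × 0.543 / (1 + 10 × 0.543)
  = 5.9730 / 6.4300 = 0.93

α = 0.93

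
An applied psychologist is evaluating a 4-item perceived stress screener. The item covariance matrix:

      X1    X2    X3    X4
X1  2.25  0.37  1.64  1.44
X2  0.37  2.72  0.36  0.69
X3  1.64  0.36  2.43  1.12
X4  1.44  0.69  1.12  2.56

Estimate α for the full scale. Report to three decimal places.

Σσ²ᵢ = 2.25 + 2.72 + 2.43 + 2.56 = 9.96
Sum of off-diagonal covariances = 5.62
Var(T) = 9.96 + 2 × 5.62 = 21.20
α = (k/(k−1))·(1 − Σσ²ᵢ/Var(T)) = (4/3)·(1 − 9.96/21.20) = 0.707

α = 0.707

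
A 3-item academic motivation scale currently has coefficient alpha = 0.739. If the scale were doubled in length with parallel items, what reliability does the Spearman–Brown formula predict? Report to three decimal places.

predicted reliability = 0.850

Length factor m = 2
α' = m·α / (1 + (m−1)·α)
   = 2 × 0.739 / (1 + (2 − 1) × 0.739)
   = 1.4780 / 1.7390 = 0.850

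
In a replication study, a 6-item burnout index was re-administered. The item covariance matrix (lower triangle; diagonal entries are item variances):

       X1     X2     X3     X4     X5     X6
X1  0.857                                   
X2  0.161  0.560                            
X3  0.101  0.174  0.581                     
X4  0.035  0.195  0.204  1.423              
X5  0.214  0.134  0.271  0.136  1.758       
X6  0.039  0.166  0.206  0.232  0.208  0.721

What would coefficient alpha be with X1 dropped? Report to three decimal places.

α = 0.541

Remaining items: X2, X3, X4, X5, X6 (k = 5).
Σσᵢ² = 0.560 + 0.581 + 1.423 + 1.758 + 0.721 = 5.043
total variance = 5.043 + 2 × 1.926 = 8.895
α (item deleted) = (5/4)·(1 − 5.043/8.895) = 0.541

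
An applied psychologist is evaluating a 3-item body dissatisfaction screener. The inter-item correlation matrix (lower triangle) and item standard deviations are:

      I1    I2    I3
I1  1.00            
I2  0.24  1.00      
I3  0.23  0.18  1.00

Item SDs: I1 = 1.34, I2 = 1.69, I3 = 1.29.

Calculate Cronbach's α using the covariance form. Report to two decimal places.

α = 0.45

Σσ²ᵢ = 1.34² + 1.69² + 1.29² = 6.3158
Covariances σ_ij = r_ij · s_i · s_j:
  σ(I1,I2) = 0.24 × 1.34 × 1.69 = 0.5435
  σ(I1,I3) = 0.23 × 1.34 × 1.29 = 0.3976
  σ(I2,I3) = 0.18 × 1.69 × 1.29 = 0.3924
σ²_T = Σσ²ᵢ + 2·Σσ_ij = 6.3158 + 2 × 1.3335 = 8.9828
α = (3/2)·(1 − 6.3158/8.9828) = 0.45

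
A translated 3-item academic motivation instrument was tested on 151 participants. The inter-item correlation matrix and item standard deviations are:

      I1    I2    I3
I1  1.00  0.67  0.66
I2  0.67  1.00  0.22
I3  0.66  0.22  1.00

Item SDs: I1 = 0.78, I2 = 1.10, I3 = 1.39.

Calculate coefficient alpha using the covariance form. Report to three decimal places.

Σσ²ᵢ = 0.78² + 1.10² + 1.39² = 3.7505
Covariances σ_ij = r_ij · s_i · s_j:
  σ(I1,I2) = 0.67 × 0.78 × 1.10 = 0.5749
  σ(I1,I3) = 0.66 × 0.78 × 1.39 = 0.7156
  σ(I2,I3) = 0.22 × 1.10 × 1.39 = 0.3364
σ²_T = Σσ²ᵢ + 2·Σσ_ij = 3.7505 + 2 × 1.6269 = 7.0043
α = (3/2)·(1 − 3.7505/7.0043) = 0.697

coefficient alpha = 0.697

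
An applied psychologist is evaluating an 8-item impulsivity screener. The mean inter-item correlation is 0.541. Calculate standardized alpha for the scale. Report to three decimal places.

α = 0.904

Standardized α = k·r̄ / (1 + (k−1)·r̄) = 8 × 0.541 / (1 + 7 × 0.541)
  = 4.3280 / 4.7870 = 0.904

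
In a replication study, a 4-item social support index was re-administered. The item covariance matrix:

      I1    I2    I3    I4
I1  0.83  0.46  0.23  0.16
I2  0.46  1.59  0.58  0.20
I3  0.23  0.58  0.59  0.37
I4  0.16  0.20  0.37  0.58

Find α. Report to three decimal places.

α = 0.703

sum of item variances = 0.83 + 1.59 + 0.59 + 0.58 = 3.59
Σ_{i<j} σ_ij = 2.00
Var(T) = 3.59 + 2 × 2.00 = 7.59
α = (k/(k−1))·(1 − sum of item variances/Var(T)) = (4/3)·(1 − 3.59/7.59) = 0.703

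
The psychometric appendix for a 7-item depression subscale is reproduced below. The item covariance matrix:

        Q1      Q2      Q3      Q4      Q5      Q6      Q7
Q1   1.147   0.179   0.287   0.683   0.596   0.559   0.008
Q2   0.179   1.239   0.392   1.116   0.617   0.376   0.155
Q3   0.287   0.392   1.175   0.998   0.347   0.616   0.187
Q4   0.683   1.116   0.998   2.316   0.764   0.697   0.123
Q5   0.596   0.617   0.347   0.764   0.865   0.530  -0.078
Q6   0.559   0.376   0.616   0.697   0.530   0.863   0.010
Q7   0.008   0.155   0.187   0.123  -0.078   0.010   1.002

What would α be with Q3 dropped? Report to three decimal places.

α = 0.756

Remaining items: Q1, Q2, Q4, Q5, Q6, Q7 (k = 6).
Σσ²ᵢ = 1.147 + 1.239 + 2.316 + 0.865 + 0.863 + 1.002 = 7.432
σ²_T = 7.432 + 2 × 6.335 = 20.102
α (item deleted) = (6/5)·(1 − 7.432/20.102) = 0.756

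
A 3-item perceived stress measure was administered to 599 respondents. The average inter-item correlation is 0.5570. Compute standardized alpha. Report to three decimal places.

Standardized α = k·r̄ / (1 + (k−1)·r̄) = 3 × 0.5570 / (1 + 2 × 0.5570)
  = 1.6710 / 2.1140 = 0.790

α = 0.790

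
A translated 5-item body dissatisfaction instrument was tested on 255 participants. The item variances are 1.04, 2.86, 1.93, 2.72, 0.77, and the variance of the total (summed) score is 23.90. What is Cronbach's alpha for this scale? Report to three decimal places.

Σσᵢ² = 1.04 + 2.86 + 1.93 + 2.72 + 0.77 = 9.32
α = (k/(k−1))·(1 − Σσᵢ²/total variance) = (5/4)·(1 − 9.32/23.90) = 0.763

Cronbach's alpha = 0.763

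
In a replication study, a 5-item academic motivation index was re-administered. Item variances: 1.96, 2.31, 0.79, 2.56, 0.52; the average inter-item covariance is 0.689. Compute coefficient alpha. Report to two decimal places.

sum of item variances = 1.96 + 2.31 + 0.79 + 2.56 + 0.52 = 8.14
Sum of the 10 distinct covariances = 10 × 0.689 = 6.890
Var(T) = sum of item variances + 2·Σcov = 8.14 + 2 × 6.890 = 21.920
α = (5/4)·(1 − 8.14/21.920) = 0.79

α = 0.79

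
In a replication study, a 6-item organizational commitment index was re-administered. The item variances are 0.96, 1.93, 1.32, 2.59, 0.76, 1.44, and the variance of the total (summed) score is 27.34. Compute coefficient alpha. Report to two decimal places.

α = 0.80

ΣVar(i) = 0.96 + 1.93 + 1.32 + 2.59 + 0.76 + 1.44 = 9.00
α = (k/(k−1))·(1 − ΣVar(i)/total variance) = (6/5)·(1 − 9.00/27.34) = 0.80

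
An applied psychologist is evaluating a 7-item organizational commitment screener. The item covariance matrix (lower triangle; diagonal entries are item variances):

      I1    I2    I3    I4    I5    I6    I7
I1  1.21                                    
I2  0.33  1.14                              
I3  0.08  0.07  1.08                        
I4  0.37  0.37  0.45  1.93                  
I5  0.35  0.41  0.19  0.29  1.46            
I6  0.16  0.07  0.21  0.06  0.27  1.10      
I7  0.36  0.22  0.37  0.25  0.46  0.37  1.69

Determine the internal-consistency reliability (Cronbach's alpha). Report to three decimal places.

α = 0.634

Σσ²ᵢ = 1.21 + 1.14 + 1.08 + 1.93 + 1.46 + 1.10 + 1.69 = 9.61
Σ_{i<j} σ_ij = 5.71
total variance = 9.61 + 2 × 5.71 = 21.03
α = (k/(k−1))·(1 − Σσ²ᵢ/total variance) = (7/6)·(1 − 9.61/21.03) = 0.634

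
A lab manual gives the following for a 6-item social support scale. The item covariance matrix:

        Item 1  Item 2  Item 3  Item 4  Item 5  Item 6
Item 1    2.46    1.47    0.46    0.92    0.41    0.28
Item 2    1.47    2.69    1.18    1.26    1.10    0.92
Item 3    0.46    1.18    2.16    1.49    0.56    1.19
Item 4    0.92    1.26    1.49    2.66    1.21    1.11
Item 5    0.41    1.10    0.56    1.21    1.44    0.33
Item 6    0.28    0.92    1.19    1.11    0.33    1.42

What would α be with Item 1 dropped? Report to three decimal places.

α = 0.833

Remaining items: Item 2, Item 3, Item 4, Item 5, Item 6 (k = 5).
Σσᵢ² = 2.69 + 2.16 + 2.66 + 1.44 + 1.42 = 10.37
Var(T) = 10.37 + 2 × 10.35 = 31.07
α (item deleted) = (5/4)·(1 − 10.37/31.07) = 0.833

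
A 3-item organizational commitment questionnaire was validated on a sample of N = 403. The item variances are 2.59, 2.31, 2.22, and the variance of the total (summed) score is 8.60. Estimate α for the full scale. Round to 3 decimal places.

ΣVar(i) = 2.59 + 2.31 + 2.22 = 7.12
α = (k/(k−1))·(1 − ΣVar(i)/σ²_total) = (3/2)·(1 − 7.12/8.60) = 0.258

α = 0.258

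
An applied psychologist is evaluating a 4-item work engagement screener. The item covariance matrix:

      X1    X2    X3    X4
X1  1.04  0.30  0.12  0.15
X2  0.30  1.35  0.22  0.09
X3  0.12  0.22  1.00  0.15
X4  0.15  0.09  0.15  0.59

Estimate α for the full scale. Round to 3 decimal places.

Σσᵢ² = 1.04 + 1.35 + 1.00 + 0.59 = 3.98
Sum of the distinct covariances = 1.03
σ²_T = 3.98 + 2 × 1.03 = 6.04
α = (k/(k−1))·(1 − Σσᵢ²/σ²_T) = (4/3)·(1 − 3.98/6.04) = 0.455

α = 0.455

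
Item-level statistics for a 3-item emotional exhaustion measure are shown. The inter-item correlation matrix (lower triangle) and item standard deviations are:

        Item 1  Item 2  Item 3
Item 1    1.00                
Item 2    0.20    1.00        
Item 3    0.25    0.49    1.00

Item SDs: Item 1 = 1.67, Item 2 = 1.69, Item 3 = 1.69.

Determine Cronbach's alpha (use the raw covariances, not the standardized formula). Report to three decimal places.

Σσ²ᵢ = 1.67² + 1.69² + 1.69² = 8.5011
Covariances σ_ij = r_ij · s_i · s_j:
  σ(Item 1,Item 2) = 0.20 × 1.67 × 1.69 = 0.5645
  σ(Item 1,Item 3) = 0.25 × 1.67 × 1.69 = 0.7056
  σ(Item 2,Item 3) = 0.49 × 1.69 × 1.69 = 1.3995
σ²_T = Σσ²ᵢ + 2·Σσ_ij = 8.5011 + 2 × 2.6696 = 13.8403
α = (3/2)·(1 − 8.5011/13.8403) = 0.579

α = 0.579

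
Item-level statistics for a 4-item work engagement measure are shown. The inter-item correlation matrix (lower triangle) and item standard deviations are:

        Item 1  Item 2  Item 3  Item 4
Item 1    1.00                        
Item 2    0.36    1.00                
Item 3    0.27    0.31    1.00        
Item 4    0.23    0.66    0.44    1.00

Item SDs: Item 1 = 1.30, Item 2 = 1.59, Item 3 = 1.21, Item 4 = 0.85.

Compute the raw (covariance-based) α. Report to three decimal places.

α = 0.683

Σσ²ᵢ = 1.30² + 1.59² + 1.21² + 0.85² = 6.4047
Covariances σ_ij = r_ij · s_i · s_j:
  σ(Item 1,Item 2) = 0.36 × 1.30 × 1.59 = 0.7441
  σ(Item 1,Item 3) = 0.27 × 1.30 × 1.21 = 0.4247
  σ(Item 1,Item 4) = 0.23 × 1.30 × 0.85 = 0.2542
  σ(Item 2,Item 3) = 0.31 × 1.59 × 1.21 = 0.5964
  σ(Item 2,Item 4) = 0.66 × 1.59 × 0.85 = 0.8920
  σ(Item 3,Item 4) = 0.44 × 1.21 × 0.85 = 0.4525
σ²_T = Σσ²ᵢ + 2·Σσ_ij = 6.4047 + 2 × 3.3639 = 13.1325
α = (4/3)·(1 − 6.4047/13.1325) = 0.683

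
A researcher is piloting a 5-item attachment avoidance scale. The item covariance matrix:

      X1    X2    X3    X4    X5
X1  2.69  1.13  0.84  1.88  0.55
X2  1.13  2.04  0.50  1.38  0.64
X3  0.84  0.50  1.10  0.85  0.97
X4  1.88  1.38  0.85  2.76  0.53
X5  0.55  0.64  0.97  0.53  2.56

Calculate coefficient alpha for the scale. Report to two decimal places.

Σσ²ᵢ = 2.69 + 2.04 + 1.10 + 2.76 + 2.56 = 11.15
Sum of the distinct covariances = 9.27
σ²_total = 11.15 + 2 × 9.27 = 29.69
α = (k/(k−1))·(1 − Σσ²ᵢ/σ²_total) = (5/4)·(1 − 11.15/29.69) = 0.78

coefficient alpha = 0.78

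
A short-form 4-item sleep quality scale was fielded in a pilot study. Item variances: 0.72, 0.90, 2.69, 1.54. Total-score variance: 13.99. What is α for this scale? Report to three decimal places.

α = 0.776

Σσ²ᵢ = 0.72 + 0.90 + 2.69 + 1.54 = 5.85
α = (k/(k−1))·(1 − Σσ²ᵢ/total variance) = (4/3)·(1 − 5.85/13.99) = 0.776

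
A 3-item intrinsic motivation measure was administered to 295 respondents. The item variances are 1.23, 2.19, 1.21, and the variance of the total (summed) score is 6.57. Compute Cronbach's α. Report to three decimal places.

α = 0.443

sum of item variances = 1.23 + 2.19 + 1.21 = 4.63
α = (k/(k−1))·(1 − sum of item variances/Var(T)) = (3/2)·(1 − 4.63/6.57) = 0.443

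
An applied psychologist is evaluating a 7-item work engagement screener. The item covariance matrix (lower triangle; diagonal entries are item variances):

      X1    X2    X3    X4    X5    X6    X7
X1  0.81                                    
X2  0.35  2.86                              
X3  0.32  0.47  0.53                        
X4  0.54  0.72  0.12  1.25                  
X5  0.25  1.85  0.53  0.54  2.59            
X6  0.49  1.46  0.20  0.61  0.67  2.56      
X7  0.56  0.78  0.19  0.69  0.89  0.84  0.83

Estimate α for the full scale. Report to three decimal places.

sum of item variances = 0.81 + 2.86 + 0.53 + 1.25 + 2.59 + 2.56 + 0.83 = 11.43
Sum of off-diagonal covariances = 13.07
σ²_total = 11.43 + 2 × 13.07 = 37.57
α = (k/(k−1))·(1 − sum of item variances/σ²_total) = (7/6)·(1 − 11.43/37.57) = 0.812

α = 0.812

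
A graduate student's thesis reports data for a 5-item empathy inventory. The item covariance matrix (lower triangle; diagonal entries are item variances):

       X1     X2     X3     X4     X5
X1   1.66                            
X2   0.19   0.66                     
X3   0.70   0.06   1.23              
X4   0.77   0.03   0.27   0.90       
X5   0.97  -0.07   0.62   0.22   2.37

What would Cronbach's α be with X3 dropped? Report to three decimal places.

Cronbach's α = 0.574

Remaining items: X1, X2, X4, X5 (k = 4).
ΣVar(i) = 1.66 + 0.66 + 0.90 + 2.37 = 5.59
σ²_total = 5.59 + 2 × 2.11 = 9.81
α (item deleted) = (4/3)·(1 − 5.59/9.81) = 0.574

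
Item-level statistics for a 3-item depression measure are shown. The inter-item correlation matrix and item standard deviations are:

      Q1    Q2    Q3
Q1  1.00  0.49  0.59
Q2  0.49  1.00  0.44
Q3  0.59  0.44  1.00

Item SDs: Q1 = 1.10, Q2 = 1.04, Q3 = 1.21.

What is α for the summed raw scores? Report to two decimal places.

α = 0.75

Σσ²ᵢ = 1.10² + 1.04² + 1.21² = 3.7557
Covariances σ_ij = r_ij · s_i · s_j:
  σ(Q1,Q2) = 0.49 × 1.10 × 1.04 = 0.5606
  σ(Q1,Q3) = 0.59 × 1.10 × 1.21 = 0.7853
  σ(Q2,Q3) = 0.44 × 1.04 × 1.21 = 0.5537
σ²_T = Σσ²ᵢ + 2·Σσ_ij = 3.7557 + 2 × 1.8996 = 7.5549
α = (3/2)·(1 − 3.7557/7.5549) = 0.75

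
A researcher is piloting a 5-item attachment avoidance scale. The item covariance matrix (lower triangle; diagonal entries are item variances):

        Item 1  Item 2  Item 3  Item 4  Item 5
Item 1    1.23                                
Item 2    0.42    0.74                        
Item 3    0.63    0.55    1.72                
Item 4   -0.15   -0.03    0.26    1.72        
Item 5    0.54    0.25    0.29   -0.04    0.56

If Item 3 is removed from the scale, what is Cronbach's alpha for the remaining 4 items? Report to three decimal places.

Cronbach's alpha = 0.424

Remaining items: Item 1, Item 2, Item 4, Item 5 (k = 4).
Σσᵢ² = 1.23 + 0.74 + 1.72 + 0.56 = 4.25
total variance = 4.25 + 2 × 0.99 = 6.23
α (item deleted) = (4/3)·(1 − 4.25/6.23) = 0.424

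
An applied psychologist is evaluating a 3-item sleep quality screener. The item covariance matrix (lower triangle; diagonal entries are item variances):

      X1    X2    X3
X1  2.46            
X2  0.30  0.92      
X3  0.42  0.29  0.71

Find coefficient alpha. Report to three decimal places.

Σσ²ᵢ = 2.46 + 0.92 + 0.71 = 4.09
Sum of the distinct covariances = 1.01
σ²_total = 4.09 + 2 × 1.01 = 6.11
α = (k/(k−1))·(1 − Σσ²ᵢ/σ²_total) = (3/2)·(1 − 4.09/6.11) = 0.496

coefficient alpha = 0.496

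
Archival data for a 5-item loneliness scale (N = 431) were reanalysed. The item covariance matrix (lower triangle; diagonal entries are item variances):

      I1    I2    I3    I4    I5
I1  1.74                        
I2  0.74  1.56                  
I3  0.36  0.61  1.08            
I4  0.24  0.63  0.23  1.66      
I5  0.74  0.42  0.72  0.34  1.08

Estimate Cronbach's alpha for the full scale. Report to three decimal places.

Cronbach's alpha = 0.732

ΣVar(i) = 1.74 + 1.56 + 1.08 + 1.66 + 1.08 = 7.12
Sum of the distinct covariances = 5.03
total variance = 7.12 + 2 × 5.03 = 17.18
α = (k/(k−1))·(1 − ΣVar(i)/total variance) = (5/4)·(1 − 7.12/17.18) = 0.732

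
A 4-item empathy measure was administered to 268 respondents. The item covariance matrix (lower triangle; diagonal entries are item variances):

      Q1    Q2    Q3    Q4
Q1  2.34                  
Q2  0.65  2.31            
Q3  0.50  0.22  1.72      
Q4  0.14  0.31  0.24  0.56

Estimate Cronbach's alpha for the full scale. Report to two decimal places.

sum of item variances = 2.34 + 2.31 + 1.72 + 0.56 = 6.93
Sum of the distinct covariances = 2.06
σ²_total = 6.93 + 2 × 2.06 = 11.05
α = (k/(k−1))·(1 − sum of item variances/σ²_total) = (4/3)·(1 − 6.93/11.05) = 0.50

α = 0.50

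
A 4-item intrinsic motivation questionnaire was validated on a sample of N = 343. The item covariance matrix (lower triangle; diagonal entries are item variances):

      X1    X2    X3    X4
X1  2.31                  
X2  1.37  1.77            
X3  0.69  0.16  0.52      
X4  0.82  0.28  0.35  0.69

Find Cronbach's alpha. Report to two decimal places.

Σσ²ᵢ = 2.31 + 1.77 + 0.52 + 0.69 = 5.29
Sum of the distinct covariances = 3.67
total variance = 5.29 + 2 × 3.67 = 12.63
α = (k/(k−1))·(1 − Σσ²ᵢ/total variance) = (4/3)·(1 − 5.29/12.63) = 0.77

α = 0.77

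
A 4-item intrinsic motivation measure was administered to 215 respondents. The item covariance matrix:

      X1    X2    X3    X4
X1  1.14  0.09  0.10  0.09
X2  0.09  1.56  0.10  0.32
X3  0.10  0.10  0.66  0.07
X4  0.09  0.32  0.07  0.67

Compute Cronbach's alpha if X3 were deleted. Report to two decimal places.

Remaining items: X1, X2, X4 (k = 3).
Σσᵢ² = 1.14 + 1.56 + 0.67 = 3.37
total variance = 3.37 + 2 × 0.50 = 4.37
α (item deleted) = (3/2)·(1 − 3.37/4.37) = 0.34

Cronbach's alpha = 0.34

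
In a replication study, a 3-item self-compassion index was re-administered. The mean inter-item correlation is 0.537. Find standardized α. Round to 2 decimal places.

standardized α = 0.78

Standardized α = k·r̄ / (1 + (k−1)·r̄) = 3 × 0.537 / (1 + 2 × 0.537)
  = 1.6110 / 2.0740 = 0.78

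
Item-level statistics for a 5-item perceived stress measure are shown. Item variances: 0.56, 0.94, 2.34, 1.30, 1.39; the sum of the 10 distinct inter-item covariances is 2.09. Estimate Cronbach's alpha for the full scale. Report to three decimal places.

α = 0.488

sum of item variances = 0.56 + 0.94 + 2.34 + 1.30 + 1.39 = 6.53
Sum of distinct covariances = 2.09
Var(T) = sum of item variances + 2·Σcov = 6.53 + 2 × 2.09 = 10.71
α = (5/4)·(1 − 6.53/10.71) = 0.488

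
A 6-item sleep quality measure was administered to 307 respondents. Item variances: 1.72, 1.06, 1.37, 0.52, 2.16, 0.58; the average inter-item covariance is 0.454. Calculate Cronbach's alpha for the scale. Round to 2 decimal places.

Cronbach's alpha = 0.78

ΣVar(i) = 1.72 + 1.06 + 1.37 + 0.52 + 2.16 + 0.58 = 7.41
Sum of the 15 distinct covariances = 15 × 0.454 = 6.810
Var(T) = ΣVar(i) + 2·Σcov = 7.41 + 2 × 6.810 = 21.030
α = (6/5)·(1 − 7.41/21.030) = 0.78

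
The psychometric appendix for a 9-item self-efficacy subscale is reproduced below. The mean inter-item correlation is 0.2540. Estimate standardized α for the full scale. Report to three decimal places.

standardized α = 0.754

Standardized α = k·r̄ / (1 + (k−1)·r̄) = 9 × 0.2540 / (1 + 8 × 0.2540)
  = 2.2860 / 3.0320 = 0.754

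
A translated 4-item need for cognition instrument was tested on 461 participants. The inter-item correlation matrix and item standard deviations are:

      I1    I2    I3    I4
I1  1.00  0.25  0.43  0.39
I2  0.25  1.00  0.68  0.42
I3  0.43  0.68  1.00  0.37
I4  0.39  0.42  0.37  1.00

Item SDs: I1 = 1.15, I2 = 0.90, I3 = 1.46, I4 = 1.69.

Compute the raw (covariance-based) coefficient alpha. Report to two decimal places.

Σσ²ᵢ = 1.15² + 0.90² + 1.46² + 1.69² = 7.1202
Covariances σ_ij = r_ij · s_i · s_j:
  σ(I1,I2) = 0.25 × 1.15 × 0.90 = 0.2587
  σ(I1,I3) = 0.43 × 1.15 × 1.46 = 0.7220
  σ(I1,I4) = 0.39 × 1.15 × 1.69 = 0.7580
  σ(I2,I3) = 0.68 × 0.90 × 1.46 = 0.8935
  σ(I2,I4) = 0.42 × 0.90 × 1.69 = 0.6388
  σ(I3,I4) = 0.37 × 1.46 × 1.69 = 0.9129
σ²_T = Σσ²ᵢ + 2·Σσ_ij = 7.1202 + 2 × 4.1839 = 15.4880
α = (4/3)·(1 − 7.1202/15.4880) = 0.72

α = 0.72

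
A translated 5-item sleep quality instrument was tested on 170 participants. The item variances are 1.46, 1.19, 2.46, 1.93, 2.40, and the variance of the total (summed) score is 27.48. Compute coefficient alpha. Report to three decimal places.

coefficient alpha = 0.821

Σσ²ᵢ = 1.46 + 1.19 + 2.46 + 1.93 + 2.40 = 9.44
α = (k/(k−1))·(1 − Σσ²ᵢ/σ²_total) = (5/4)·(1 − 9.44/27.48) = 0.821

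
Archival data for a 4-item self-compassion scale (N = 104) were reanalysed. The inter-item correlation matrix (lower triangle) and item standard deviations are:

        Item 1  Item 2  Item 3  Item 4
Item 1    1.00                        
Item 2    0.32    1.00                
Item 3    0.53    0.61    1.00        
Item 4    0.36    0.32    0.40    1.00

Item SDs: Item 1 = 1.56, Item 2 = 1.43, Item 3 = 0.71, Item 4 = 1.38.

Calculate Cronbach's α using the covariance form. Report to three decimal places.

Σσ²ᵢ = 1.56² + 1.43² + 0.71² + 1.38² = 6.8870
Covariances σ_ij = r_ij · s_i · s_j:
  σ(Item 1,Item 2) = 0.32 × 1.56 × 1.43 = 0.7139
  σ(Item 1,Item 3) = 0.53 × 1.56 × 0.71 = 0.5870
  σ(Item 1,Item 4) = 0.36 × 1.56 × 1.38 = 0.7750
  σ(Item 2,Item 3) = 0.61 × 1.43 × 0.71 = 0.6193
  σ(Item 2,Item 4) = 0.32 × 1.43 × 1.38 = 0.6315
  σ(Item 3,Item 4) = 0.40 × 0.71 × 1.38 = 0.3919
σ²_T = Σσ²ᵢ + 2·Σσ_ij = 6.8870 + 2 × 3.7186 = 14.3242
α = (4/3)·(1 − 6.8870/14.3242) = 0.692

Cronbach's α = 0.692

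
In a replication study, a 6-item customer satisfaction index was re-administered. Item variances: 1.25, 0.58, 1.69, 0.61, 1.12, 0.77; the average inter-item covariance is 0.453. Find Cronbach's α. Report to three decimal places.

α = 0.832

Σσᵢ² = 1.25 + 0.58 + 1.69 + 0.61 + 1.12 + 0.77 = 6.02
Sum of the 15 distinct covariances = 15 × 0.453 = 6.795
σ²_T = Σσᵢ² + 2·Σcov = 6.02 + 2 × 6.795 = 19.610
α = (6/5)·(1 − 6.02/19.610) = 0.832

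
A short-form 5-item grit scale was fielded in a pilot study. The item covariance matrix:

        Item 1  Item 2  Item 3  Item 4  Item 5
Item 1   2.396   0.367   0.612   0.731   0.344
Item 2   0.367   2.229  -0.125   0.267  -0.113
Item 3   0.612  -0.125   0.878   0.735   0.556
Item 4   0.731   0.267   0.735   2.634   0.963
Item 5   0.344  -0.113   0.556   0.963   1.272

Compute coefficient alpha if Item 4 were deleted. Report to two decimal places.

α = 0.44

Remaining items: Item 1, Item 2, Item 3, Item 5 (k = 4).
sum of item variances = 2.396 + 2.229 + 0.878 + 1.272 = 6.775
σ²_T = 6.775 + 2 × 1.641 = 10.057
α (item deleted) = (4/3)·(1 − 6.775/10.057) = 0.44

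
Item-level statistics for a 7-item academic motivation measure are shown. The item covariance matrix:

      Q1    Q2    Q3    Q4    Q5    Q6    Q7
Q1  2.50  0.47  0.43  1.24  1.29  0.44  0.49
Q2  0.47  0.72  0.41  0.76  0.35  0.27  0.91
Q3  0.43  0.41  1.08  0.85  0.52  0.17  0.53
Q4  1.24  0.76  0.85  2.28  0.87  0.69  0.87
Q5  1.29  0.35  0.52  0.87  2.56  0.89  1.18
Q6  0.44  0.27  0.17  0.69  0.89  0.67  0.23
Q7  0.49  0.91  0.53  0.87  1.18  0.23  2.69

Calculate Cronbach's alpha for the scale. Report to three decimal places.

α = 0.804

ΣVar(i) = 2.50 + 0.72 + 1.08 + 2.28 + 2.56 + 0.67 + 2.69 = 12.50
Sum of the distinct covariances = 13.86
Var(T) = 12.50 + 2 × 13.86 = 40.22
α = (k/(k−1))·(1 − ΣVar(i)/Var(T)) = (7/6)·(1 − 12.50/40.22) = 0.804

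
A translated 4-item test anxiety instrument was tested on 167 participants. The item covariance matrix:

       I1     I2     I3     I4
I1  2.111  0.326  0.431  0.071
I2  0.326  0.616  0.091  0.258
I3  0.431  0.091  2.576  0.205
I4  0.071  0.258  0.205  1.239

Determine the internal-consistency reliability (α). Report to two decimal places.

sum of item variances = 2.111 + 0.616 + 2.576 + 1.239 = 6.542
Σ_{i<j} σ_ij = 1.382
Var(T) = 6.542 + 2 × 1.382 = 9.306
α = (k/(k−1))·(1 − sum of item variances/Var(T)) = (4/3)·(1 − 6.542/9.306) = 0.40

α = 0.40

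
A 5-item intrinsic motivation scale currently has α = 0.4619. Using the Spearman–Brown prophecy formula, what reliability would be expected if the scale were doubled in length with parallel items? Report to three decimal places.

Length factor m = 2
α' = m·α / (1 + (m−1)·α)
   = 2 × 0.4619 / (1 + (2 − 1) × 0.4619)
   = 0.9238 / 1.4619 = 0.632

predicted reliability = 0.632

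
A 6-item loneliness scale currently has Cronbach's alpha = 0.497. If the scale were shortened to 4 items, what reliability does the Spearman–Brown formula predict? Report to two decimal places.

predicted reliability = 0.40

Length factor m = 4/6 = 0.6667
α' = m·α / (1 − (1−m)·α)
   = 4/6 × 0.497 / (1 − (1 − 4/6) × 0.497)
   = 0.3313 / 0.8343 = 0.40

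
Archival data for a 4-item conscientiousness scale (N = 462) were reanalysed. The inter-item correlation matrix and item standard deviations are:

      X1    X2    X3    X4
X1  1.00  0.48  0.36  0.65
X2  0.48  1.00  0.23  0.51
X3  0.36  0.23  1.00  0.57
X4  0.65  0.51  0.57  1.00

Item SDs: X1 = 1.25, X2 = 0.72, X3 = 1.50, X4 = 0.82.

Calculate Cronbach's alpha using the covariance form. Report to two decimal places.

Σσ²ᵢ = 1.25² + 0.72² + 1.50² + 0.82² = 5.0033
Covariances σ_ij = r_ij · s_i · s_j:
  σ(X1,X2) = 0.48 × 1.25 × 0.72 = 0.4320
  σ(X1,X3) = 0.36 × 1.25 × 1.50 = 0.6750
  σ(X1,X4) = 0.65 × 1.25 × 0.82 = 0.6663
  σ(X2,X3) = 0.23 × 0.72 × 1.50 = 0.2484
  σ(X2,X4) = 0.51 × 0.72 × 0.82 = 0.3011
  σ(X3,X4) = 0.57 × 1.50 × 0.82 = 0.7011
σ²_T = Σσ²ᵢ + 2·Σσ_ij = 5.0033 + 2 × 3.0239 = 11.0511
α = (4/3)·(1 − 5.0033/11.0511) = 0.73

Cronbach's alpha = 0.73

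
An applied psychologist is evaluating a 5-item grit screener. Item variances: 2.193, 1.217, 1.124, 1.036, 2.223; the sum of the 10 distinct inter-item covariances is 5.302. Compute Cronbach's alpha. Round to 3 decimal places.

sum of item variances = 2.193 + 1.217 + 1.124 + 1.036 + 2.223 = 7.793
Sum of distinct covariances = 5.302
Var(T) = sum of item variances + 2·Σcov = 7.793 + 2 × 5.302 = 18.397
α = (5/4)·(1 − 7.793/18.397) = 0.720

Cronbach's alpha = 0.720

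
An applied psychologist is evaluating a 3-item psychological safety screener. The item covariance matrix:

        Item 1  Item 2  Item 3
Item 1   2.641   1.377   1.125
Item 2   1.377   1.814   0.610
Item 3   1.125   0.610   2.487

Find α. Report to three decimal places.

α = 0.709

Σσᵢ² = 2.641 + 1.814 + 2.487 = 6.942
Σ_{i<j} σ_ij = 3.112
total variance = 6.942 + 2 × 3.112 = 13.166
α = (k/(k−1))·(1 − Σσᵢ²/total variance) = (3/2)·(1 − 6.942/13.166) = 0.709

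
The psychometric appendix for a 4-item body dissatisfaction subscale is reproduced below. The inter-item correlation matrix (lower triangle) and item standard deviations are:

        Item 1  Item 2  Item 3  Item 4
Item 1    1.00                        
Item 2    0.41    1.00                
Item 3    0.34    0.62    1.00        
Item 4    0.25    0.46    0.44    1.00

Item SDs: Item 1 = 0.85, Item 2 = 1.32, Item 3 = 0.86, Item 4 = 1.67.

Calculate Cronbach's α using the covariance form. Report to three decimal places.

Σσ²ᵢ = 0.85² + 1.32² + 0.86² + 1.67² = 5.9934
Covariances σ_ij = r_ij · s_i · s_j:
  σ(Item 1,Item 2) = 0.41 × 0.85 × 1.32 = 0.4600
  σ(Item 1,Item 3) = 0.34 × 0.85 × 0.86 = 0.2485
  σ(Item 1,Item 4) = 0.25 × 0.85 × 1.67 = 0.3549
  σ(Item 2,Item 3) = 0.62 × 1.32 × 0.86 = 0.7038
  σ(Item 2,Item 4) = 0.46 × 1.32 × 1.67 = 1.0140
  σ(Item 3,Item 4) = 0.44 × 0.86 × 1.67 = 0.6319
σ²_T = Σσ²ᵢ + 2·Σσ_ij = 5.9934 + 2 × 3.4131 = 12.8196
α = (4/3)·(1 − 5.9934/12.8196) = 0.710

Cronbach's α = 0.710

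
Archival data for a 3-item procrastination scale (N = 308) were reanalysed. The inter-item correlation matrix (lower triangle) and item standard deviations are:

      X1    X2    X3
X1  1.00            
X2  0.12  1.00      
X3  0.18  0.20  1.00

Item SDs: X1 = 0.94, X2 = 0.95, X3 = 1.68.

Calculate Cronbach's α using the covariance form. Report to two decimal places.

Cronbach's α = 0.35

Σσ²ᵢ = 0.94² + 0.95² + 1.68² = 4.6085
Covariances σ_ij = r_ij · s_i · s_j:
  σ(X1,X2) = 0.12 × 0.94 × 0.95 = 0.1072
  σ(X1,X3) = 0.18 × 0.94 × 1.68 = 0.2843
  σ(X2,X3) = 0.20 × 0.95 × 1.68 = 0.3192
σ²_T = Σσ²ᵢ + 2·Σσ_ij = 4.6085 + 2 × 0.7107 = 6.0299
α = (3/2)·(1 − 4.6085/6.0299) = 0.35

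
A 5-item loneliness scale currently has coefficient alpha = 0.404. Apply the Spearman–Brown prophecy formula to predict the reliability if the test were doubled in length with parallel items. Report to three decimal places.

predicted reliability = 0.575

Length factor m = 2
α' = m·α / (1 + (m−1)·α)
   = 2 × 0.404 / (1 + (2 − 1) × 0.404)
   = 0.8080 / 1.4040 = 0.575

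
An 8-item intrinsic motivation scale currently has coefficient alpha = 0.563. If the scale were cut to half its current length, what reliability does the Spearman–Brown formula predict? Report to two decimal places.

predicted reliability = 0.39

Length factor m = 1/2
α' = m·α / (1 − (1−m)·α)
   = 1/2 × 0.563 / (1 − (1 − 1/2) × 0.563)
   = 0.2815 / 0.7185 = 0.39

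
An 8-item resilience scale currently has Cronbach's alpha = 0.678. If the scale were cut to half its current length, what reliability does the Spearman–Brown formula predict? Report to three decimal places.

Length factor m = 1/2
α' = m·α / (1 − (1−m)·α)
   = 1/2 × 0.678 / (1 − (1 − 1/2) × 0.678)
   = 0.3390 / 0.6610 = 0.513

predicted reliability = 0.513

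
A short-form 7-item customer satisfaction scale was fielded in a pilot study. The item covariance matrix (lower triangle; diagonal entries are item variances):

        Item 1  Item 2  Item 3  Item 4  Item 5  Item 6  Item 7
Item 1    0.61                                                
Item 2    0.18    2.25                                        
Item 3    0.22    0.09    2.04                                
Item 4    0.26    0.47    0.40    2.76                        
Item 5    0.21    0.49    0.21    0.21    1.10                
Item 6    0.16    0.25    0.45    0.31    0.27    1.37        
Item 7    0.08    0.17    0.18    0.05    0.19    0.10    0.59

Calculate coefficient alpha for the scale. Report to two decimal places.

coefficient alpha = 0.56

ΣVar(i) = 0.61 + 2.25 + 2.04 + 2.76 + 1.10 + 1.37 + 0.59 = 10.72
Sum of the distinct covariances = 4.95
Var(T) = 10.72 + 2 × 4.95 = 20.62
α = (k/(k−1))·(1 − ΣVar(i)/Var(T)) = (7/6)·(1 − 10.72/20.62) = 0.56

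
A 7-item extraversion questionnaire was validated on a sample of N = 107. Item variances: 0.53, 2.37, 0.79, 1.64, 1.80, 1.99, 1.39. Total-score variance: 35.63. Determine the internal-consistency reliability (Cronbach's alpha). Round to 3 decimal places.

Cronbach's alpha = 0.823

Σσᵢ² = 0.53 + 2.37 + 0.79 + 1.64 + 1.80 + 1.99 + 1.39 = 10.51
α = (k/(k−1))·(1 − Σσᵢ²/total variance) = (7/6)·(1 − 10.51/35.63) = 0.823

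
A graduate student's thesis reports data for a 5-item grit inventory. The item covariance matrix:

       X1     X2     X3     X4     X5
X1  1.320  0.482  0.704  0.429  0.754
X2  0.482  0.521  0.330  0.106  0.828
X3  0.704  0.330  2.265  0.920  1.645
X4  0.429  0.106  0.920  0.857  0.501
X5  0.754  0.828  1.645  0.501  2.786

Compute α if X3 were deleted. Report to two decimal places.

Remaining items: X1, X2, X4, X5 (k = 4).
Σσ²ᵢ = 1.320 + 0.521 + 0.857 + 2.786 = 5.484
Var(T) = 5.484 + 2 × 3.100 = 11.684
α (item deleted) = (4/3)·(1 − 5.484/11.684) = 0.71

α = 0.71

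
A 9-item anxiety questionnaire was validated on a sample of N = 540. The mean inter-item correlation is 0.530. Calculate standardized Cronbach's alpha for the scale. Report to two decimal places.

Standardized α = k·r̄ / (1 + (k−1)·r̄) = 9 × 0.530 / (1 + 8 × 0.530)
  = 4.7700 / 5.2400 = 0.91

α = 0.91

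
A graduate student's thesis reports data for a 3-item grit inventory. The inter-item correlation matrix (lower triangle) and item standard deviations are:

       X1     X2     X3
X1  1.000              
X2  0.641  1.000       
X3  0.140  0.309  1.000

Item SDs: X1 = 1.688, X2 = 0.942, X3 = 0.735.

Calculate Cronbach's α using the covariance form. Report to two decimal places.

α = 0.60

Σσ²ᵢ = 1.688² + 0.942² + 0.735² = 4.2769
Covariances σ_ij = r_ij · s_i · s_j:
  σ(X1,X2) = 0.641 × 1.688 × 0.942 = 1.0193
  σ(X1,X3) = 0.140 × 1.688 × 0.735 = 0.1737
  σ(X2,X3) = 0.309 × 0.942 × 0.735 = 0.2139
σ²_T = Σσ²ᵢ + 2·Σσ_ij = 4.2769 + 2 × 1.4069 = 7.0907
α = (3/2)·(1 − 4.2769/7.0907) = 0.60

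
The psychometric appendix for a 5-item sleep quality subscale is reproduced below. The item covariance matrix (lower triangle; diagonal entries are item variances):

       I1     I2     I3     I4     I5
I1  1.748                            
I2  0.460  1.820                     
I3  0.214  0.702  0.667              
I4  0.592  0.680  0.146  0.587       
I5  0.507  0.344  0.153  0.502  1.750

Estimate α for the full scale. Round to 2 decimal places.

Σσ²ᵢ = 1.748 + 1.820 + 0.667 + 0.587 + 1.750 = 6.572
Σ_{i<j} σ_ij = 4.300
Var(T) = 6.572 + 2 × 4.300 = 15.172
α = (k/(k−1))·(1 − Σσ²ᵢ/Var(T)) = (5/4)·(1 − 6.572/15.172) = 0.71

α = 0.71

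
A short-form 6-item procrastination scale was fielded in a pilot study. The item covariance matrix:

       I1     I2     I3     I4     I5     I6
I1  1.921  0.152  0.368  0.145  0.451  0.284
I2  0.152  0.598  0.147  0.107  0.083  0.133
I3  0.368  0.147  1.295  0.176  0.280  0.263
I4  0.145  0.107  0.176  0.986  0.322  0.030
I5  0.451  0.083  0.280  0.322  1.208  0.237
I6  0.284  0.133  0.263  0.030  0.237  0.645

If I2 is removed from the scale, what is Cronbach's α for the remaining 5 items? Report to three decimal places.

Remaining items: I1, I3, I4, I5, I6 (k = 5).
ΣVar(i) = 1.921 + 1.295 + 0.986 + 1.208 + 0.645 = 6.055
Var(T) = 6.055 + 2 × 2.556 = 11.167
α (item deleted) = (5/4)·(1 − 6.055/11.167) = 0.572

Cronbach's α = 0.572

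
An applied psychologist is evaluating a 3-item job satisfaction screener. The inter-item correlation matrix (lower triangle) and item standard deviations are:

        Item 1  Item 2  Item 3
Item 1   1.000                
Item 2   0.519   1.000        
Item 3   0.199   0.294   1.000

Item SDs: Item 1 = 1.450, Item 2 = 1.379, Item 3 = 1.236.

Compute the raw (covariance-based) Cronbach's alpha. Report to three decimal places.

α = 0.610

Σσ²ᵢ = 1.450² + 1.379² + 1.236² = 5.5318
Covariances σ_ij = r_ij · s_i · s_j:
  σ(Item 1,Item 2) = 0.519 × 1.450 × 1.379 = 1.0378
  σ(Item 1,Item 3) = 0.199 × 1.450 × 1.236 = 0.3566
  σ(Item 2,Item 3) = 0.294 × 1.379 × 1.236 = 0.5011
σ²_T = Σσ²ᵢ + 2·Σσ_ij = 5.5318 + 2 × 1.8955 = 9.3228
α = (3/2)·(1 − 5.5318/9.3228) = 0.610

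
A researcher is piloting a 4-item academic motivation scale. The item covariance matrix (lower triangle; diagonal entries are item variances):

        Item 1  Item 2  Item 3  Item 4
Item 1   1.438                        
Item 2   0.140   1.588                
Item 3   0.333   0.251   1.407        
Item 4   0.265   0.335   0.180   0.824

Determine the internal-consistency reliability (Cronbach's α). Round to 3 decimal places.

sum of item variances = 1.438 + 1.588 + 1.407 + 0.824 = 5.257
Sum of the distinct covariances = 1.504
total variance = 5.257 + 2 × 1.504 = 8.265
α = (k/(k−1))·(1 − sum of item variances/total variance) = (4/3)·(1 − 5.257/8.265) = 0.485

Cronbach's α = 0.485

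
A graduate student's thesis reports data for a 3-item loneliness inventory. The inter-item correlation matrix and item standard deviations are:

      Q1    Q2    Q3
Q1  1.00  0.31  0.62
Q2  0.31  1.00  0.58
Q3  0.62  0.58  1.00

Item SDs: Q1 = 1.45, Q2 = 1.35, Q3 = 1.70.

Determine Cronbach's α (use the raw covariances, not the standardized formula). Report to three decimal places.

α = 0.756

Σσ²ᵢ = 1.45² + 1.35² + 1.70² = 6.8150
Covariances σ_ij = r_ij · s_i · s_j:
  σ(Q1,Q2) = 0.31 × 1.45 × 1.35 = 0.6068
  σ(Q1,Q3) = 0.62 × 1.45 × 1.70 = 1.5283
  σ(Q2,Q3) = 0.58 × 1.35 × 1.70 = 1.3311
σ²_T = Σσ²ᵢ + 2·Σσ_ij = 6.8150 + 2 × 3.4662 = 13.7474
α = (3/2)·(1 − 6.8150/13.7474) = 0.756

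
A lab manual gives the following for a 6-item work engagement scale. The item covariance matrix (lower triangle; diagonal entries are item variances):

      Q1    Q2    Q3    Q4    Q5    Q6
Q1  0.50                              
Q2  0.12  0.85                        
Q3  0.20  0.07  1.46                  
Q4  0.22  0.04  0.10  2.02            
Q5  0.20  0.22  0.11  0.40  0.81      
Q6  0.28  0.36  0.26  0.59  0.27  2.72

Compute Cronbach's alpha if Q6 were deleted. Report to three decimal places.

Cronbach's alpha = 0.467

Remaining items: Q1, Q2, Q3, Q4, Q5 (k = 5).
Σσ²ᵢ = 0.50 + 0.85 + 1.46 + 2.02 + 0.81 = 5.64
total variance = 5.64 + 2 × 1.68 = 9.00
α (item deleted) = (5/4)·(1 − 5.64/9.00) = 0.467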